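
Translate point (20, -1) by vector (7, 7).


Translation: (x+dx, y+dy) = (20+7, -1+7) = (27, 6)

(27, 6)


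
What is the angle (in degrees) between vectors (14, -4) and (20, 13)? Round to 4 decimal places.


dot = 14*20 + -4*13 = 228
|u| = 14.5602, |v| = 23.8537
cos(angle) = 0.6565
angle = 48.9693 degrees

48.9693 degrees


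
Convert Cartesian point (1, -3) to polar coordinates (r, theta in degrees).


r = sqrt(1^2 + (-3)^2) = 3.1623
theta = atan2(-3, 1) = 288.4349 degrees

r = 3.1623, theta = 288.4349 degrees


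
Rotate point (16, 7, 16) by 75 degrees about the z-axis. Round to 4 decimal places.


x' = 16*cos(75) - 7*sin(75) = -2.6204
y' = 16*sin(75) + 7*cos(75) = 17.2665
z' = 16

(-2.6204, 17.2665, 16)


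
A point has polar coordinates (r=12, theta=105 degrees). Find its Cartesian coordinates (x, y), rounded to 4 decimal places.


x = 12 * cos(105) = -3.1058
y = 12 * sin(105) = 11.5911

(-3.1058, 11.5911)


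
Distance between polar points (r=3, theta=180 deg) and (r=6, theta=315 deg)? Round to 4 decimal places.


d = sqrt(r1^2 + r2^2 - 2*r1*r2*cos(t2-t1))
d = sqrt(3^2 + 6^2 - 2*3*6*cos(315-180)) = 8.3938

8.3938


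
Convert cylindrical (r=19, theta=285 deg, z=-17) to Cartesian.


x = 19 * cos(285) = 4.9176
y = 19 * sin(285) = -18.3526
z = -17

(4.9176, -18.3526, -17)


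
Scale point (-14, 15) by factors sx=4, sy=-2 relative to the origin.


Scaling: (x*sx, y*sy) = (-14*4, 15*-2) = (-56, -30)

(-56, -30)


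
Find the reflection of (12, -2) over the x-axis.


Reflection across x-axis: (x, y) -> (x, -y)
(12, -2) -> (12, 2)

(12, 2)


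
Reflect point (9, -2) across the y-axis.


Reflection across y-axis: (x, y) -> (-x, y)
(9, -2) -> (-9, -2)

(-9, -2)


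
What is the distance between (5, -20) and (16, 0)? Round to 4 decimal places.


d = sqrt((16-5)^2 + (0--20)^2) = 22.8254

22.8254


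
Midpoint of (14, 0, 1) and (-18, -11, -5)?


Midpoint = ((14+-18)/2, (0+-11)/2, (1+-5)/2) = (-2, -5.5, -2)

(-2, -5.5, -2)


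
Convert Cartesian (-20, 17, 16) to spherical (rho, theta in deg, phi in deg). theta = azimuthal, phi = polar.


rho = sqrt((-20)^2 + 17^2 + 16^2) = 30.7409
theta = atan2(17, -20) = 139.6355 deg
phi = acos(16/30.7409) = 58.6355 deg

rho = 30.7409, theta = 139.6355 deg, phi = 58.6355 deg


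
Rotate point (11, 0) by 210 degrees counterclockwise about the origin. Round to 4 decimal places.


x' = 11*cos(210) - 0*sin(210) = -9.5263
y' = 11*sin(210) + 0*cos(210) = -5.5

(-9.5263, -5.5)


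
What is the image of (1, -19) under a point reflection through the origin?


Reflection through origin: (x, y) -> (-x, -y)
(1, -19) -> (-1, 19)

(-1, 19)


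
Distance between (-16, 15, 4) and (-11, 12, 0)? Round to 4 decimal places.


d = sqrt((-11--16)^2 + (12-15)^2 + (0-4)^2) = 7.0711

7.0711


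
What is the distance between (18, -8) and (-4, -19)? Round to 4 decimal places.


d = sqrt((-4-18)^2 + (-19--8)^2) = 24.5967

24.5967


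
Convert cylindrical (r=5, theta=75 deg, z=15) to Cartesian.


x = 5 * cos(75) = 1.2941
y = 5 * sin(75) = 4.8296
z = 15

(1.2941, 4.8296, 15)


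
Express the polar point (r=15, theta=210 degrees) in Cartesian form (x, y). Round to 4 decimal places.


x = 15 * cos(210) = -12.9904
y = 15 * sin(210) = -7.5

(-12.9904, -7.5)


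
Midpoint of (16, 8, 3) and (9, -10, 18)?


Midpoint = ((16+9)/2, (8+-10)/2, (3+18)/2) = (12.5, -1, 10.5)

(12.5, -1, 10.5)


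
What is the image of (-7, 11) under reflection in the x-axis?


Reflection across x-axis: (x, y) -> (x, -y)
(-7, 11) -> (-7, -11)

(-7, -11)


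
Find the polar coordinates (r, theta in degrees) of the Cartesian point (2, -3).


r = sqrt(2^2 + (-3)^2) = 3.6056
theta = atan2(-3, 2) = 303.6901 degrees

r = 3.6056, theta = 303.6901 degrees


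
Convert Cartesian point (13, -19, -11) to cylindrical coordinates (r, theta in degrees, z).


r = sqrt(13^2 + (-19)^2) = 23.0217
theta = atan2(-19, 13) = 304.3803 deg
z = -11

r = 23.0217, theta = 304.3803 deg, z = -11


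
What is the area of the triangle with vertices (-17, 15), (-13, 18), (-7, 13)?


Area = |x1(y2-y3) + x2(y3-y1) + x3(y1-y2)| / 2
= |-17*(18-13) + -13*(13-15) + -7*(15-18)| / 2
= 19

19


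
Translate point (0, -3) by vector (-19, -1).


Translation: (x+dx, y+dy) = (0+-19, -3+-1) = (-19, -4)

(-19, -4)


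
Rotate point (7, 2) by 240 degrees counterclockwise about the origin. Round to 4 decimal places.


x' = 7*cos(240) - 2*sin(240) = -1.7679
y' = 7*sin(240) + 2*cos(240) = -7.0622

(-1.7679, -7.0622)


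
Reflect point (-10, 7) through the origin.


Reflection through origin: (x, y) -> (-x, -y)
(-10, 7) -> (10, -7)

(10, -7)


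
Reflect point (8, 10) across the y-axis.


Reflection across y-axis: (x, y) -> (-x, y)
(8, 10) -> (-8, 10)

(-8, 10)


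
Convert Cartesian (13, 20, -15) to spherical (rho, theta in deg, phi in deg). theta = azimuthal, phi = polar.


rho = sqrt(13^2 + 20^2 + (-15)^2) = 28.178
theta = atan2(20, 13) = 56.9761 deg
phi = acos(-15/28.178) = 122.163 deg

rho = 28.178, theta = 56.9761 deg, phi = 122.163 deg


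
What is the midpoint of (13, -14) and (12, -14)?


Midpoint = ((13+12)/2, (-14+-14)/2) = (12.5, -14)

(12.5, -14)


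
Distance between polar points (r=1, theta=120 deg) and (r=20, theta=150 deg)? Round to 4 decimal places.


d = sqrt(r1^2 + r2^2 - 2*r1*r2*cos(t2-t1))
d = sqrt(1^2 + 20^2 - 2*1*20*cos(150-120)) = 19.1405

19.1405


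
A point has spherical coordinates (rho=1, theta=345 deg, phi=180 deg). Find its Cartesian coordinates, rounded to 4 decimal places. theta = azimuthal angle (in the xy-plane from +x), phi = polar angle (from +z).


x = 1 * sin(180) * cos(345) = 0
y = 1 * sin(180) * sin(345) = 0
z = 1 * cos(180) = -1

(0, 0, -1)


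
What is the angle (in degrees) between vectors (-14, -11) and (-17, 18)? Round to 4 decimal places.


dot = -14*-17 + -11*18 = 40
|u| = 17.8045, |v| = 24.7588
cos(angle) = 0.0907
angle = 84.7938 degrees

84.7938 degrees


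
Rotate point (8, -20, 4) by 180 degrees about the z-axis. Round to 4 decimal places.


x' = 8*cos(180) - -20*sin(180) = -8
y' = 8*sin(180) + -20*cos(180) = 20
z' = 4

(-8, 20, 4)


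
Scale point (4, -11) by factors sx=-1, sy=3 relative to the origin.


Scaling: (x*sx, y*sy) = (4*-1, -11*3) = (-4, -33)

(-4, -33)


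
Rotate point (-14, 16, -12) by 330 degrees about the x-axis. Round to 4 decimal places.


x' = -14
y' = 16*cos(330) - -12*sin(330) = 7.8564
z' = 16*sin(330) + -12*cos(330) = -18.3923

(-14, 7.8564, -18.3923)


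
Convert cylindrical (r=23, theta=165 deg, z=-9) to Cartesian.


x = 23 * cos(165) = -22.2163
y = 23 * sin(165) = 5.9528
z = -9

(-22.2163, 5.9528, -9)


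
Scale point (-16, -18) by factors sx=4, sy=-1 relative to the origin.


Scaling: (x*sx, y*sy) = (-16*4, -18*-1) = (-64, 18)

(-64, 18)


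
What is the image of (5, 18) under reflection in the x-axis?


Reflection across x-axis: (x, y) -> (x, -y)
(5, 18) -> (5, -18)

(5, -18)


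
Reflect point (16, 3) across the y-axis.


Reflection across y-axis: (x, y) -> (-x, y)
(16, 3) -> (-16, 3)

(-16, 3)


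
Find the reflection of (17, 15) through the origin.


Reflection through origin: (x, y) -> (-x, -y)
(17, 15) -> (-17, -15)

(-17, -15)


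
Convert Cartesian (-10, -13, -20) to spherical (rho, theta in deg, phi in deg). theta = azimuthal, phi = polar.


rho = sqrt((-10)^2 + (-13)^2 + (-20)^2) = 25.865
theta = atan2(-13, -10) = 232.4314 deg
phi = acos(-20/25.865) = 140.6462 deg

rho = 25.865, theta = 232.4314 deg, phi = 140.6462 deg


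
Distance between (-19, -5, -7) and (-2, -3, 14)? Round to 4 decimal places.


d = sqrt((-2--19)^2 + (-3--5)^2 + (14--7)^2) = 27.0924

27.0924


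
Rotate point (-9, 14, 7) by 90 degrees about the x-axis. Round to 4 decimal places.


x' = -9
y' = 14*cos(90) - 7*sin(90) = -7
z' = 14*sin(90) + 7*cos(90) = 14

(-9, -7, 14)


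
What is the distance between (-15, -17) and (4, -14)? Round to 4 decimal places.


d = sqrt((4--15)^2 + (-14--17)^2) = 19.2354

19.2354


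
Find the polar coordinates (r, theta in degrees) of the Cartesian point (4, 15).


r = sqrt(4^2 + 15^2) = 15.5242
theta = atan2(15, 4) = 75.0686 degrees

r = 15.5242, theta = 75.0686 degrees


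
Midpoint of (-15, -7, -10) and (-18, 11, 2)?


Midpoint = ((-15+-18)/2, (-7+11)/2, (-10+2)/2) = (-16.5, 2, -4)

(-16.5, 2, -4)


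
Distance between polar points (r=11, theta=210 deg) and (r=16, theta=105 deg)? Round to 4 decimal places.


d = sqrt(r1^2 + r2^2 - 2*r1*r2*cos(t2-t1))
d = sqrt(11^2 + 16^2 - 2*11*16*cos(105-210)) = 21.6357

21.6357


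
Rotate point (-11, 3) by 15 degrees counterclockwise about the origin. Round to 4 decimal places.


x' = -11*cos(15) - 3*sin(15) = -11.4016
y' = -11*sin(15) + 3*cos(15) = 0.0508

(-11.4016, 0.0508)


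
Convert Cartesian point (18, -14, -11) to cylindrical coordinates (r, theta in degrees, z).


r = sqrt(18^2 + (-14)^2) = 22.8035
theta = atan2(-14, 18) = 322.125 deg
z = -11

r = 22.8035, theta = 322.125 deg, z = -11


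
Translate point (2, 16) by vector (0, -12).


Translation: (x+dx, y+dy) = (2+0, 16+-12) = (2, 4)

(2, 4)


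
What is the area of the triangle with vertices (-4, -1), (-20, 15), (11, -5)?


Area = |x1(y2-y3) + x2(y3-y1) + x3(y1-y2)| / 2
= |-4*(15--5) + -20*(-5--1) + 11*(-1-15)| / 2
= 88

88


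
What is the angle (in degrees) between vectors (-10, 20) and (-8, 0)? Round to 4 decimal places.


dot = -10*-8 + 20*0 = 80
|u| = 22.3607, |v| = 8
cos(angle) = 0.4472
angle = 63.4349 degrees

63.4349 degrees


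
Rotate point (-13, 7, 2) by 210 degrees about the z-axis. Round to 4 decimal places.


x' = -13*cos(210) - 7*sin(210) = 14.7583
y' = -13*sin(210) + 7*cos(210) = 0.4378
z' = 2

(14.7583, 0.4378, 2)


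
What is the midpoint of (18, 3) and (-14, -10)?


Midpoint = ((18+-14)/2, (3+-10)/2) = (2, -3.5)

(2, -3.5)


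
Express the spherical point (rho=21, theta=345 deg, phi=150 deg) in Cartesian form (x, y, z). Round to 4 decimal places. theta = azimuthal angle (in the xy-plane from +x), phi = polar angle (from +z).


x = 21 * sin(150) * cos(345) = 10.1422
y = 21 * sin(150) * sin(345) = -2.7176
z = 21 * cos(150) = -18.1865

(10.1422, -2.7176, -18.1865)


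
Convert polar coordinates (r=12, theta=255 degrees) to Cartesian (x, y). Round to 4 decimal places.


x = 12 * cos(255) = -3.1058
y = 12 * sin(255) = -11.5911

(-3.1058, -11.5911)


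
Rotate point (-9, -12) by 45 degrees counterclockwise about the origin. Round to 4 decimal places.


x' = -9*cos(45) - -12*sin(45) = 2.1213
y' = -9*sin(45) + -12*cos(45) = -14.8492

(2.1213, -14.8492)


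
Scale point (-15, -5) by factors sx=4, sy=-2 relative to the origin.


Scaling: (x*sx, y*sy) = (-15*4, -5*-2) = (-60, 10)

(-60, 10)


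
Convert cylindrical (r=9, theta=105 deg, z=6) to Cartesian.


x = 9 * cos(105) = -2.3294
y = 9 * sin(105) = 8.6933
z = 6

(-2.3294, 8.6933, 6)


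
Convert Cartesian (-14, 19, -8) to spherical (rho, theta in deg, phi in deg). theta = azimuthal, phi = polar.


rho = sqrt((-14)^2 + 19^2 + (-8)^2) = 24.9199
theta = atan2(19, -14) = 126.3844 deg
phi = acos(-8/24.9199) = 108.7252 deg

rho = 24.9199, theta = 126.3844 deg, phi = 108.7252 deg


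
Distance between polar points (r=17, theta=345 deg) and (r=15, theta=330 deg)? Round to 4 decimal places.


d = sqrt(r1^2 + r2^2 - 2*r1*r2*cos(t2-t1))
d = sqrt(17^2 + 15^2 - 2*17*15*cos(330-345)) = 4.6236

4.6236


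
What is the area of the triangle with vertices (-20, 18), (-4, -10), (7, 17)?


Area = |x1(y2-y3) + x2(y3-y1) + x3(y1-y2)| / 2
= |-20*(-10-17) + -4*(17-18) + 7*(18--10)| / 2
= 370

370


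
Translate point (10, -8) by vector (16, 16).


Translation: (x+dx, y+dy) = (10+16, -8+16) = (26, 8)

(26, 8)


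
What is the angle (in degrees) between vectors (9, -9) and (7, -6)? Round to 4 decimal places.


dot = 9*7 + -9*-6 = 117
|u| = 12.7279, |v| = 9.2195
cos(angle) = 0.9971
angle = 4.3987 degrees

4.3987 degrees


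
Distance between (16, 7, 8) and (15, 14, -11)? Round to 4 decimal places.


d = sqrt((15-16)^2 + (14-7)^2 + (-11-8)^2) = 20.2731

20.2731


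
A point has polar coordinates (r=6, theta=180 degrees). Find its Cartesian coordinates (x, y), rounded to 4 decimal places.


x = 6 * cos(180) = -6
y = 6 * sin(180) = 0

(-6, 0)


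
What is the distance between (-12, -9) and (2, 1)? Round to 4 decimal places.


d = sqrt((2--12)^2 + (1--9)^2) = 17.2047

17.2047


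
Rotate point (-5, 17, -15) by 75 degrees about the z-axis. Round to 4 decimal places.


x' = -5*cos(75) - 17*sin(75) = -17.7148
y' = -5*sin(75) + 17*cos(75) = -0.4297
z' = -15

(-17.7148, -0.4297, -15)


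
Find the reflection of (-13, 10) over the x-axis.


Reflection across x-axis: (x, y) -> (x, -y)
(-13, 10) -> (-13, -10)

(-13, -10)


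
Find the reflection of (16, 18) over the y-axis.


Reflection across y-axis: (x, y) -> (-x, y)
(16, 18) -> (-16, 18)

(-16, 18)


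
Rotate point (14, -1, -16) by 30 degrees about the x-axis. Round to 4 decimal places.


x' = 14
y' = -1*cos(30) - -16*sin(30) = 7.134
z' = -1*sin(30) + -16*cos(30) = -14.3564

(14, 7.134, -14.3564)


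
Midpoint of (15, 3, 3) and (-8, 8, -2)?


Midpoint = ((15+-8)/2, (3+8)/2, (3+-2)/2) = (3.5, 5.5, 0.5)

(3.5, 5.5, 0.5)


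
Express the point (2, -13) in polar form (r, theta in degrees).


r = sqrt(2^2 + (-13)^2) = 13.1529
theta = atan2(-13, 2) = 278.7462 degrees

r = 13.1529, theta = 278.7462 degrees


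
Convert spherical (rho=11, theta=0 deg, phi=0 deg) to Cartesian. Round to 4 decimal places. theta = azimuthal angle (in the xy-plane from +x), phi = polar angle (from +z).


x = 11 * sin(0) * cos(0) = 0
y = 11 * sin(0) * sin(0) = 0
z = 11 * cos(0) = 11

(0, 0, 11)


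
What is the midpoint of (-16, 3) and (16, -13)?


Midpoint = ((-16+16)/2, (3+-13)/2) = (0, -5)

(0, -5)


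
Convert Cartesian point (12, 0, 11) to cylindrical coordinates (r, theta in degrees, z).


r = sqrt(12^2 + 0^2) = 12
theta = atan2(0, 12) = 0 deg
z = 11

r = 12, theta = 0 deg, z = 11


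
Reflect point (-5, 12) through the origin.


Reflection through origin: (x, y) -> (-x, -y)
(-5, 12) -> (5, -12)

(5, -12)


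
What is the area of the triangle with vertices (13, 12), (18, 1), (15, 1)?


Area = |x1(y2-y3) + x2(y3-y1) + x3(y1-y2)| / 2
= |13*(1-1) + 18*(1-12) + 15*(12-1)| / 2
= 16.5

16.5


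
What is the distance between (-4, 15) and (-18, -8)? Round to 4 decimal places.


d = sqrt((-18--4)^2 + (-8-15)^2) = 26.9258

26.9258


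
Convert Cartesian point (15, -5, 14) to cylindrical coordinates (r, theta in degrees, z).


r = sqrt(15^2 + (-5)^2) = 15.8114
theta = atan2(-5, 15) = 341.5651 deg
z = 14

r = 15.8114, theta = 341.5651 deg, z = 14


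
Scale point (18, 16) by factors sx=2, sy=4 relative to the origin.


Scaling: (x*sx, y*sy) = (18*2, 16*4) = (36, 64)

(36, 64)


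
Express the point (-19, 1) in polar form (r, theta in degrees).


r = sqrt((-19)^2 + 1^2) = 19.0263
theta = atan2(1, -19) = 176.9872 degrees

r = 19.0263, theta = 176.9872 degrees


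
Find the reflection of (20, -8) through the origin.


Reflection through origin: (x, y) -> (-x, -y)
(20, -8) -> (-20, 8)

(-20, 8)


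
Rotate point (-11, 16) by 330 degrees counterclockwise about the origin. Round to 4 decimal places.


x' = -11*cos(330) - 16*sin(330) = -1.5263
y' = -11*sin(330) + 16*cos(330) = 19.3564

(-1.5263, 19.3564)


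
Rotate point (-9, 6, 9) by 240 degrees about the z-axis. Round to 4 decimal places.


x' = -9*cos(240) - 6*sin(240) = 9.6962
y' = -9*sin(240) + 6*cos(240) = 4.7942
z' = 9

(9.6962, 4.7942, 9)


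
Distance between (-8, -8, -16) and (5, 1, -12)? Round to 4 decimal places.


d = sqrt((5--8)^2 + (1--8)^2 + (-12--16)^2) = 16.3095

16.3095


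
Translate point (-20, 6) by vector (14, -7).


Translation: (x+dx, y+dy) = (-20+14, 6+-7) = (-6, -1)

(-6, -1)


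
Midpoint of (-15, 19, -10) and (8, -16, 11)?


Midpoint = ((-15+8)/2, (19+-16)/2, (-10+11)/2) = (-3.5, 1.5, 0.5)

(-3.5, 1.5, 0.5)


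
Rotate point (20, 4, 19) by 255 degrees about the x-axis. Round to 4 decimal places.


x' = 20
y' = 4*cos(255) - 19*sin(255) = 17.3173
z' = 4*sin(255) + 19*cos(255) = -8.7813

(20, 17.3173, -8.7813)


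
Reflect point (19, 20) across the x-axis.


Reflection across x-axis: (x, y) -> (x, -y)
(19, 20) -> (19, -20)

(19, -20)


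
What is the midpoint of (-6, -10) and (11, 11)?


Midpoint = ((-6+11)/2, (-10+11)/2) = (2.5, 0.5)

(2.5, 0.5)


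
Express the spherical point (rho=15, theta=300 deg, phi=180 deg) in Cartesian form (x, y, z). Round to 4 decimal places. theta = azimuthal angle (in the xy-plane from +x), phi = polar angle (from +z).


x = 15 * sin(180) * cos(300) = 0
y = 15 * sin(180) * sin(300) = 0
z = 15 * cos(180) = -15

(0, 0, -15)


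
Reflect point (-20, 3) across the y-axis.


Reflection across y-axis: (x, y) -> (-x, y)
(-20, 3) -> (20, 3)

(20, 3)


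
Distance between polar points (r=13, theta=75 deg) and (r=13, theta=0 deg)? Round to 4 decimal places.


d = sqrt(r1^2 + r2^2 - 2*r1*r2*cos(t2-t1))
d = sqrt(13^2 + 13^2 - 2*13*13*cos(0-75)) = 15.8278

15.8278


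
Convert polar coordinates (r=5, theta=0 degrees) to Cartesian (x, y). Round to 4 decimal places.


x = 5 * cos(0) = 5
y = 5 * sin(0) = 0

(5, 0)


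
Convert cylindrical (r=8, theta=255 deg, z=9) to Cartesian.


x = 8 * cos(255) = -2.0706
y = 8 * sin(255) = -7.7274
z = 9

(-2.0706, -7.7274, 9)


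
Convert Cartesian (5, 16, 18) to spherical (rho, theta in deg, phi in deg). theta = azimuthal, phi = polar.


rho = sqrt(5^2 + 16^2 + 18^2) = 24.5967
theta = atan2(16, 5) = 72.646 deg
phi = acos(18/24.5967) = 42.9622 deg

rho = 24.5967, theta = 72.646 deg, phi = 42.9622 deg


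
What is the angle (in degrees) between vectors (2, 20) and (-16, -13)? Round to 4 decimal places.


dot = 2*-16 + 20*-13 = -292
|u| = 20.0998, |v| = 20.6155
cos(angle) = -0.7047
angle = 134.8045 degrees

134.8045 degrees


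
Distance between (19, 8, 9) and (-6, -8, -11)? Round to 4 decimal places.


d = sqrt((-6-19)^2 + (-8-8)^2 + (-11-9)^2) = 35.7911

35.7911


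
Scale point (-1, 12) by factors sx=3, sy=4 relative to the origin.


Scaling: (x*sx, y*sy) = (-1*3, 12*4) = (-3, 48)

(-3, 48)


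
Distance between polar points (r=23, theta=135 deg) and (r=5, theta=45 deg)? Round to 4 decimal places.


d = sqrt(r1^2 + r2^2 - 2*r1*r2*cos(t2-t1))
d = sqrt(23^2 + 5^2 - 2*23*5*cos(45-135)) = 23.5372

23.5372


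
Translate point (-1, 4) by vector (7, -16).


Translation: (x+dx, y+dy) = (-1+7, 4+-16) = (6, -12)

(6, -12)


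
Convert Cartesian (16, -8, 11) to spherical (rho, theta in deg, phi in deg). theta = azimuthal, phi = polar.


rho = sqrt(16^2 + (-8)^2 + 11^2) = 21
theta = atan2(-8, 16) = 333.4349 deg
phi = acos(11/21) = 58.4119 deg

rho = 21, theta = 333.4349 deg, phi = 58.4119 deg


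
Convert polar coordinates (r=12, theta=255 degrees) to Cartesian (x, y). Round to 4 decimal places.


x = 12 * cos(255) = -3.1058
y = 12 * sin(255) = -11.5911

(-3.1058, -11.5911)


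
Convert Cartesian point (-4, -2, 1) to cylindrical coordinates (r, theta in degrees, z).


r = sqrt((-4)^2 + (-2)^2) = 4.4721
theta = atan2(-2, -4) = 206.5651 deg
z = 1

r = 4.4721, theta = 206.5651 deg, z = 1


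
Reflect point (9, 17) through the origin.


Reflection through origin: (x, y) -> (-x, -y)
(9, 17) -> (-9, -17)

(-9, -17)


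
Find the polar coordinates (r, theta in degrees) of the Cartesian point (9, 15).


r = sqrt(9^2 + 15^2) = 17.4929
theta = atan2(15, 9) = 59.0362 degrees

r = 17.4929, theta = 59.0362 degrees


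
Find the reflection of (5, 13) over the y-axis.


Reflection across y-axis: (x, y) -> (-x, y)
(5, 13) -> (-5, 13)

(-5, 13)


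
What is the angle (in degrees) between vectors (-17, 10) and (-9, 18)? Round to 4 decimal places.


dot = -17*-9 + 10*18 = 333
|u| = 19.7231, |v| = 20.1246
cos(angle) = 0.839
angle = 32.9694 degrees

32.9694 degrees


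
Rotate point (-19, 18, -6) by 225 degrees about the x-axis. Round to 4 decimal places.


x' = -19
y' = 18*cos(225) - -6*sin(225) = -16.9706
z' = 18*sin(225) + -6*cos(225) = -8.4853

(-19, -16.9706, -8.4853)


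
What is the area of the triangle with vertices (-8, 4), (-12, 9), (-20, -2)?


Area = |x1(y2-y3) + x2(y3-y1) + x3(y1-y2)| / 2
= |-8*(9--2) + -12*(-2-4) + -20*(4-9)| / 2
= 42

42


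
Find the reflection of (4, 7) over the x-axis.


Reflection across x-axis: (x, y) -> (x, -y)
(4, 7) -> (4, -7)

(4, -7)


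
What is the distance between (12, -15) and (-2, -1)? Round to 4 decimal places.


d = sqrt((-2-12)^2 + (-1--15)^2) = 19.799

19.799


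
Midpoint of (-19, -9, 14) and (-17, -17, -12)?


Midpoint = ((-19+-17)/2, (-9+-17)/2, (14+-12)/2) = (-18, -13, 1)

(-18, -13, 1)


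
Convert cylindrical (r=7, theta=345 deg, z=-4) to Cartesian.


x = 7 * cos(345) = 6.7615
y = 7 * sin(345) = -1.8117
z = -4

(6.7615, -1.8117, -4)


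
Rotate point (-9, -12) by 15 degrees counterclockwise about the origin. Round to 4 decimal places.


x' = -9*cos(15) - -12*sin(15) = -5.5875
y' = -9*sin(15) + -12*cos(15) = -13.9205

(-5.5875, -13.9205)


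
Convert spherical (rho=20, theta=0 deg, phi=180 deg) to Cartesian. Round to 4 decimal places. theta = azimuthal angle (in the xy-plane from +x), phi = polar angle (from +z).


x = 20 * sin(180) * cos(0) = 0
y = 20 * sin(180) * sin(0) = 0
z = 20 * cos(180) = -20

(0, 0, -20)


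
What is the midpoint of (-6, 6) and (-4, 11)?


Midpoint = ((-6+-4)/2, (6+11)/2) = (-5, 8.5)

(-5, 8.5)


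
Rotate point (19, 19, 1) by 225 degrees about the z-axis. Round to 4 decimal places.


x' = 19*cos(225) - 19*sin(225) = 0
y' = 19*sin(225) + 19*cos(225) = -26.8701
z' = 1

(0, -26.8701, 1)


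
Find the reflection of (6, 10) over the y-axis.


Reflection across y-axis: (x, y) -> (-x, y)
(6, 10) -> (-6, 10)

(-6, 10)


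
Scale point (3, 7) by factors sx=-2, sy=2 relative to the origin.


Scaling: (x*sx, y*sy) = (3*-2, 7*2) = (-6, 14)

(-6, 14)


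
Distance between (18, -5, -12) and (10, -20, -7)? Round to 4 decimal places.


d = sqrt((10-18)^2 + (-20--5)^2 + (-7--12)^2) = 17.72

17.72


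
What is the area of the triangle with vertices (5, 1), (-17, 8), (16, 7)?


Area = |x1(y2-y3) + x2(y3-y1) + x3(y1-y2)| / 2
= |5*(8-7) + -17*(7-1) + 16*(1-8)| / 2
= 104.5

104.5


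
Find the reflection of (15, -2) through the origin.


Reflection through origin: (x, y) -> (-x, -y)
(15, -2) -> (-15, 2)

(-15, 2)


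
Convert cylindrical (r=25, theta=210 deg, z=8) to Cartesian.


x = 25 * cos(210) = -21.6506
y = 25 * sin(210) = -12.5
z = 8

(-21.6506, -12.5, 8)


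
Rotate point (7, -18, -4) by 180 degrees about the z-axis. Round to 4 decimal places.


x' = 7*cos(180) - -18*sin(180) = -7
y' = 7*sin(180) + -18*cos(180) = 18
z' = -4

(-7, 18, -4)


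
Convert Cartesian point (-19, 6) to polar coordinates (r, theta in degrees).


r = sqrt((-19)^2 + 6^2) = 19.9249
theta = atan2(6, -19) = 162.4744 degrees

r = 19.9249, theta = 162.4744 degrees


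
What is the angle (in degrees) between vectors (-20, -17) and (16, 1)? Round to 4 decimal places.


dot = -20*16 + -17*1 = -337
|u| = 26.2488, |v| = 16.0312
cos(angle) = -0.8009
angle = 143.2118 degrees

143.2118 degrees


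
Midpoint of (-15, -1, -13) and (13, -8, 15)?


Midpoint = ((-15+13)/2, (-1+-8)/2, (-13+15)/2) = (-1, -4.5, 1)

(-1, -4.5, 1)


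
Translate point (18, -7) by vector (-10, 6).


Translation: (x+dx, y+dy) = (18+-10, -7+6) = (8, -1)

(8, -1)


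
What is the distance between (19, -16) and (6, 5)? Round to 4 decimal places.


d = sqrt((6-19)^2 + (5--16)^2) = 24.6982

24.6982


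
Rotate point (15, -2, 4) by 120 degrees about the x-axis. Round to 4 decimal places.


x' = 15
y' = -2*cos(120) - 4*sin(120) = -2.4641
z' = -2*sin(120) + 4*cos(120) = -3.7321

(15, -2.4641, -3.7321)


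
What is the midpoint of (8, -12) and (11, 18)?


Midpoint = ((8+11)/2, (-12+18)/2) = (9.5, 3)

(9.5, 3)


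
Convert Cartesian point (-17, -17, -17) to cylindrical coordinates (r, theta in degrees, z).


r = sqrt((-17)^2 + (-17)^2) = 24.0416
theta = atan2(-17, -17) = 225 deg
z = -17

r = 24.0416, theta = 225 deg, z = -17


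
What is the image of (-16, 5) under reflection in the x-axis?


Reflection across x-axis: (x, y) -> (x, -y)
(-16, 5) -> (-16, -5)

(-16, -5)


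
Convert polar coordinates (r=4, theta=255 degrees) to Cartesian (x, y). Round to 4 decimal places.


x = 4 * cos(255) = -1.0353
y = 4 * sin(255) = -3.8637

(-1.0353, -3.8637)


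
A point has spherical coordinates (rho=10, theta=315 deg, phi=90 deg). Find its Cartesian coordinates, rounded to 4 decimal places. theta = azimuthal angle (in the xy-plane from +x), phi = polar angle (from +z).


x = 10 * sin(90) * cos(315) = 7.0711
y = 10 * sin(90) * sin(315) = -7.0711
z = 10 * cos(90) = 0

(7.0711, -7.0711, 0)


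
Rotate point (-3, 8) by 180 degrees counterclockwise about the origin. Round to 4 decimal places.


x' = -3*cos(180) - 8*sin(180) = 3
y' = -3*sin(180) + 8*cos(180) = -8

(3, -8)


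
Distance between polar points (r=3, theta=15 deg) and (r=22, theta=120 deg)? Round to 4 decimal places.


d = sqrt(r1^2 + r2^2 - 2*r1*r2*cos(t2-t1))
d = sqrt(3^2 + 22^2 - 2*3*22*cos(120-15)) = 22.9601

22.9601


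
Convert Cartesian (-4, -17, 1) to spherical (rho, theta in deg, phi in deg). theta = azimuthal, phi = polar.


rho = sqrt((-4)^2 + (-17)^2 + 1^2) = 17.4929
theta = atan2(-17, -4) = 256.7595 deg
phi = acos(1/17.4929) = 86.7228 deg

rho = 17.4929, theta = 256.7595 deg, phi = 86.7228 deg


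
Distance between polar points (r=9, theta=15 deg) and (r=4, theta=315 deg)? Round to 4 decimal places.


d = sqrt(r1^2 + r2^2 - 2*r1*r2*cos(t2-t1))
d = sqrt(9^2 + 4^2 - 2*9*4*cos(315-15)) = 7.8102

7.8102


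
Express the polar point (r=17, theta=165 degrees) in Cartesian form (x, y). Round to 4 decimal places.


x = 17 * cos(165) = -16.4207
y = 17 * sin(165) = 4.3999

(-16.4207, 4.3999)


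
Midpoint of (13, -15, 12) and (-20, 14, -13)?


Midpoint = ((13+-20)/2, (-15+14)/2, (12+-13)/2) = (-3.5, -0.5, -0.5)

(-3.5, -0.5, -0.5)


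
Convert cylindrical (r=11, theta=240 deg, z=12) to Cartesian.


x = 11 * cos(240) = -5.5
y = 11 * sin(240) = -9.5263
z = 12

(-5.5, -9.5263, 12)


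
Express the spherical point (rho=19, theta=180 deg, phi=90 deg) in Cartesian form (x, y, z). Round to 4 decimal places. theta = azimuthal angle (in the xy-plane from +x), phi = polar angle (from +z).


x = 19 * sin(90) * cos(180) = -19
y = 19 * sin(90) * sin(180) = 0
z = 19 * cos(90) = 0

(-19, 0, 0)


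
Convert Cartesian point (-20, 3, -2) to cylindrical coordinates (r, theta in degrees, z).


r = sqrt((-20)^2 + 3^2) = 20.2237
theta = atan2(3, -20) = 171.4692 deg
z = -2

r = 20.2237, theta = 171.4692 deg, z = -2


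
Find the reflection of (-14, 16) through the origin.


Reflection through origin: (x, y) -> (-x, -y)
(-14, 16) -> (14, -16)

(14, -16)


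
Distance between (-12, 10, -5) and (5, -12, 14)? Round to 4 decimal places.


d = sqrt((5--12)^2 + (-12-10)^2 + (14--5)^2) = 33.6749

33.6749


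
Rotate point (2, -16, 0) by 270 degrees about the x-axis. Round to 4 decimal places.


x' = 2
y' = -16*cos(270) - 0*sin(270) = 0
z' = -16*sin(270) + 0*cos(270) = 16

(2, 0, 16)


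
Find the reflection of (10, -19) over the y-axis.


Reflection across y-axis: (x, y) -> (-x, y)
(10, -19) -> (-10, -19)

(-10, -19)


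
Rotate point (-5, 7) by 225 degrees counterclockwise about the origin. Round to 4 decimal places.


x' = -5*cos(225) - 7*sin(225) = 8.4853
y' = -5*sin(225) + 7*cos(225) = -1.4142

(8.4853, -1.4142)


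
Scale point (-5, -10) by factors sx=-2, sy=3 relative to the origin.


Scaling: (x*sx, y*sy) = (-5*-2, -10*3) = (10, -30)

(10, -30)


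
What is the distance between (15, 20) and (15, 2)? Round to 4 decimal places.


d = sqrt((15-15)^2 + (2-20)^2) = 18

18


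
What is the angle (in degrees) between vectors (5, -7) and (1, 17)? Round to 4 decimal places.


dot = 5*1 + -7*17 = -114
|u| = 8.6023, |v| = 17.0294
cos(angle) = -0.7782
angle = 141.0959 degrees

141.0959 degrees


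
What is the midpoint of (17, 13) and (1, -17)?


Midpoint = ((17+1)/2, (13+-17)/2) = (9, -2)

(9, -2)


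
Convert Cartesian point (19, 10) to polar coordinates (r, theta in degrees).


r = sqrt(19^2 + 10^2) = 21.4709
theta = atan2(10, 19) = 27.7585 degrees

r = 21.4709, theta = 27.7585 degrees


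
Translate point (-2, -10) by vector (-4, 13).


Translation: (x+dx, y+dy) = (-2+-4, -10+13) = (-6, 3)

(-6, 3)


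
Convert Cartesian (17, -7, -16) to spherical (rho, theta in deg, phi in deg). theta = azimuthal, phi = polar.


rho = sqrt(17^2 + (-7)^2 + (-16)^2) = 24.3721
theta = atan2(-7, 17) = 337.6199 deg
phi = acos(-16/24.3721) = 131.0326 deg

rho = 24.3721, theta = 337.6199 deg, phi = 131.0326 deg


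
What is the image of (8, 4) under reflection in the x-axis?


Reflection across x-axis: (x, y) -> (x, -y)
(8, 4) -> (8, -4)

(8, -4)


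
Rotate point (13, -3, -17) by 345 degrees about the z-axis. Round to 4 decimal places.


x' = 13*cos(345) - -3*sin(345) = 11.7806
y' = 13*sin(345) + -3*cos(345) = -6.2624
z' = -17

(11.7806, -6.2624, -17)


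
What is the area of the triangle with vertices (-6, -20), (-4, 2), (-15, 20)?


Area = |x1(y2-y3) + x2(y3-y1) + x3(y1-y2)| / 2
= |-6*(2-20) + -4*(20--20) + -15*(-20-2)| / 2
= 139

139


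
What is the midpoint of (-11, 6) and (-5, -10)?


Midpoint = ((-11+-5)/2, (6+-10)/2) = (-8, -2)

(-8, -2)


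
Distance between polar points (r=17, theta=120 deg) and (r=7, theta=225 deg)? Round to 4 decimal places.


d = sqrt(r1^2 + r2^2 - 2*r1*r2*cos(t2-t1))
d = sqrt(17^2 + 7^2 - 2*17*7*cos(225-120)) = 19.99

19.99


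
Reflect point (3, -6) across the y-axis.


Reflection across y-axis: (x, y) -> (-x, y)
(3, -6) -> (-3, -6)

(-3, -6)


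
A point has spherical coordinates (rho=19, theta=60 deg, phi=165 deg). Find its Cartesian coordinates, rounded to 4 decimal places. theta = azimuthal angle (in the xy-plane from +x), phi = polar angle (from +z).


x = 19 * sin(165) * cos(60) = 2.4588
y = 19 * sin(165) * sin(60) = 4.2587
z = 19 * cos(165) = -18.3526

(2.4588, 4.2587, -18.3526)


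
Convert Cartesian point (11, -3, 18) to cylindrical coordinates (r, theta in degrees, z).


r = sqrt(11^2 + (-3)^2) = 11.4018
theta = atan2(-3, 11) = 344.7449 deg
z = 18

r = 11.4018, theta = 344.7449 deg, z = 18


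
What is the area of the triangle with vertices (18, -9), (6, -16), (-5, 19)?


Area = |x1(y2-y3) + x2(y3-y1) + x3(y1-y2)| / 2
= |18*(-16-19) + 6*(19--9) + -5*(-9--16)| / 2
= 248.5

248.5


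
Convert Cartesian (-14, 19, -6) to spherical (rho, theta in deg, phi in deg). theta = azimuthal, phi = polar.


rho = sqrt((-14)^2 + 19^2 + (-6)^2) = 24.3516
theta = atan2(19, -14) = 126.3844 deg
phi = acos(-6/24.3516) = 104.264 deg

rho = 24.3516, theta = 126.3844 deg, phi = 104.264 deg


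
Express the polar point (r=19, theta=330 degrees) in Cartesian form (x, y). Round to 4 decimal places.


x = 19 * cos(330) = 16.4545
y = 19 * sin(330) = -9.5

(16.4545, -9.5)


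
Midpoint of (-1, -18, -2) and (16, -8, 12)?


Midpoint = ((-1+16)/2, (-18+-8)/2, (-2+12)/2) = (7.5, -13, 5)

(7.5, -13, 5)


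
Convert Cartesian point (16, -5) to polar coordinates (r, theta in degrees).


r = sqrt(16^2 + (-5)^2) = 16.7631
theta = atan2(-5, 16) = 342.646 degrees

r = 16.7631, theta = 342.646 degrees


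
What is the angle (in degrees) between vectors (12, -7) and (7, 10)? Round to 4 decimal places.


dot = 12*7 + -7*10 = 14
|u| = 13.8924, |v| = 12.2066
cos(angle) = 0.0826
angle = 85.2644 degrees

85.2644 degrees


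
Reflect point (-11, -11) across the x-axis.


Reflection across x-axis: (x, y) -> (x, -y)
(-11, -11) -> (-11, 11)

(-11, 11)


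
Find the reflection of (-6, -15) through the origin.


Reflection through origin: (x, y) -> (-x, -y)
(-6, -15) -> (6, 15)

(6, 15)


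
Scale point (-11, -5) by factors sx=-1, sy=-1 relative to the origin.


Scaling: (x*sx, y*sy) = (-11*-1, -5*-1) = (11, 5)

(11, 5)


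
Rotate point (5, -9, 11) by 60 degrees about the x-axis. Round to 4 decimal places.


x' = 5
y' = -9*cos(60) - 11*sin(60) = -14.0263
z' = -9*sin(60) + 11*cos(60) = -2.2942

(5, -14.0263, -2.2942)


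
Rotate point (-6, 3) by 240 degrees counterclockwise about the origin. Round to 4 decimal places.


x' = -6*cos(240) - 3*sin(240) = 5.5981
y' = -6*sin(240) + 3*cos(240) = 3.6962

(5.5981, 3.6962)


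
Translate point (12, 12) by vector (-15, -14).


Translation: (x+dx, y+dy) = (12+-15, 12+-14) = (-3, -2)

(-3, -2)


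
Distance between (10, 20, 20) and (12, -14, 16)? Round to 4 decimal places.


d = sqrt((12-10)^2 + (-14-20)^2 + (16-20)^2) = 34.2929

34.2929


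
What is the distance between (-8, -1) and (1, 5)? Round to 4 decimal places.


d = sqrt((1--8)^2 + (5--1)^2) = 10.8167

10.8167


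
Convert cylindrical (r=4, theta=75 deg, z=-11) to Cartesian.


x = 4 * cos(75) = 1.0353
y = 4 * sin(75) = 3.8637
z = -11

(1.0353, 3.8637, -11)


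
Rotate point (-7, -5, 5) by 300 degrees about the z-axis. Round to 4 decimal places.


x' = -7*cos(300) - -5*sin(300) = -7.8301
y' = -7*sin(300) + -5*cos(300) = 3.5622
z' = 5

(-7.8301, 3.5622, 5)


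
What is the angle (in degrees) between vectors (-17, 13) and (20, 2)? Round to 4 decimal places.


dot = -17*20 + 13*2 = -314
|u| = 21.4009, |v| = 20.0998
cos(angle) = -0.73
angle = 136.8841 degrees

136.8841 degrees


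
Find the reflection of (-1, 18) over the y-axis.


Reflection across y-axis: (x, y) -> (-x, y)
(-1, 18) -> (1, 18)

(1, 18)


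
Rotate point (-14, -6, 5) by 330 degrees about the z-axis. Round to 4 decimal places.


x' = -14*cos(330) - -6*sin(330) = -15.1244
y' = -14*sin(330) + -6*cos(330) = 1.8038
z' = 5

(-15.1244, 1.8038, 5)


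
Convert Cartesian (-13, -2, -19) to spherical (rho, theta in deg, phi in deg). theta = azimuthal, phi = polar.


rho = sqrt((-13)^2 + (-2)^2 + (-19)^2) = 23.1084
theta = atan2(-2, -13) = 188.7462 deg
phi = acos(-19/23.1084) = 145.3067 deg

rho = 23.1084, theta = 188.7462 deg, phi = 145.3067 deg


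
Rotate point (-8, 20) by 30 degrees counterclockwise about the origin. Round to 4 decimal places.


x' = -8*cos(30) - 20*sin(30) = -16.9282
y' = -8*sin(30) + 20*cos(30) = 13.3205

(-16.9282, 13.3205)


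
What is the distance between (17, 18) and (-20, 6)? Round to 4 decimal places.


d = sqrt((-20-17)^2 + (6-18)^2) = 38.8973

38.8973


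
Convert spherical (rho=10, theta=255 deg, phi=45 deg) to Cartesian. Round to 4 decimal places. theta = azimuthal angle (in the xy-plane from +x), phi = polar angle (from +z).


x = 10 * sin(45) * cos(255) = -1.8301
y = 10 * sin(45) * sin(255) = -6.8301
z = 10 * cos(45) = 7.0711

(-1.8301, -6.8301, 7.0711)


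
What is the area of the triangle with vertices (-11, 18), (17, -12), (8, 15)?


Area = |x1(y2-y3) + x2(y3-y1) + x3(y1-y2)| / 2
= |-11*(-12-15) + 17*(15-18) + 8*(18--12)| / 2
= 243

243


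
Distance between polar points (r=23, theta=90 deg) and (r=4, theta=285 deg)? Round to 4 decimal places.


d = sqrt(r1^2 + r2^2 - 2*r1*r2*cos(t2-t1))
d = sqrt(23^2 + 4^2 - 2*23*4*cos(285-90)) = 26.8836

26.8836


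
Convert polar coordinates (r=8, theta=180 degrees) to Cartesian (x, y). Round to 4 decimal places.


x = 8 * cos(180) = -8
y = 8 * sin(180) = 0

(-8, 0)


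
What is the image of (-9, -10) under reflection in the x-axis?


Reflection across x-axis: (x, y) -> (x, -y)
(-9, -10) -> (-9, 10)

(-9, 10)


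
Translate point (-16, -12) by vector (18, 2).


Translation: (x+dx, y+dy) = (-16+18, -12+2) = (2, -10)

(2, -10)


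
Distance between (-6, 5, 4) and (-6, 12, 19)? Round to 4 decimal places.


d = sqrt((-6--6)^2 + (12-5)^2 + (19-4)^2) = 16.5529

16.5529


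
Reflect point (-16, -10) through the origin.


Reflection through origin: (x, y) -> (-x, -y)
(-16, -10) -> (16, 10)

(16, 10)


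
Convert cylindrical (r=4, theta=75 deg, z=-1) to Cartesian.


x = 4 * cos(75) = 1.0353
y = 4 * sin(75) = 3.8637
z = -1

(1.0353, 3.8637, -1)


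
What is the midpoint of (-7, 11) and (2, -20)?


Midpoint = ((-7+2)/2, (11+-20)/2) = (-2.5, -4.5)

(-2.5, -4.5)


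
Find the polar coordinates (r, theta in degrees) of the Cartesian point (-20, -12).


r = sqrt((-20)^2 + (-12)^2) = 23.3238
theta = atan2(-12, -20) = 210.9638 degrees

r = 23.3238, theta = 210.9638 degrees


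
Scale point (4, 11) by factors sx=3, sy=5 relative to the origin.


Scaling: (x*sx, y*sy) = (4*3, 11*5) = (12, 55)

(12, 55)


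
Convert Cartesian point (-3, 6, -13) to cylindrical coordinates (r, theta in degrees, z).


r = sqrt((-3)^2 + 6^2) = 6.7082
theta = atan2(6, -3) = 116.5651 deg
z = -13

r = 6.7082, theta = 116.5651 deg, z = -13


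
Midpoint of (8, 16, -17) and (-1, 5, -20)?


Midpoint = ((8+-1)/2, (16+5)/2, (-17+-20)/2) = (3.5, 10.5, -18.5)

(3.5, 10.5, -18.5)


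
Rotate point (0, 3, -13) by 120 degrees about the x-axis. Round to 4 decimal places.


x' = 0
y' = 3*cos(120) - -13*sin(120) = 9.7583
z' = 3*sin(120) + -13*cos(120) = 9.0981

(0, 9.7583, 9.0981)


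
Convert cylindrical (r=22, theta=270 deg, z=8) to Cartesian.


x = 22 * cos(270) = 0
y = 22 * sin(270) = -22
z = 8

(0, -22, 8)


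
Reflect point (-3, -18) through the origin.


Reflection through origin: (x, y) -> (-x, -y)
(-3, -18) -> (3, 18)

(3, 18)


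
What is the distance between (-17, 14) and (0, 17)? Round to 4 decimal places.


d = sqrt((0--17)^2 + (17-14)^2) = 17.2627

17.2627


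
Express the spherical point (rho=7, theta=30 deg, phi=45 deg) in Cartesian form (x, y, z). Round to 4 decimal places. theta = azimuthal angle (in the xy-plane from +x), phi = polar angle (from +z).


x = 7 * sin(45) * cos(30) = 4.2866
y = 7 * sin(45) * sin(30) = 2.4749
z = 7 * cos(45) = 4.9497

(4.2866, 2.4749, 4.9497)


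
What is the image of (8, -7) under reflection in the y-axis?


Reflection across y-axis: (x, y) -> (-x, y)
(8, -7) -> (-8, -7)

(-8, -7)


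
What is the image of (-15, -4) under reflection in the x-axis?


Reflection across x-axis: (x, y) -> (x, -y)
(-15, -4) -> (-15, 4)

(-15, 4)


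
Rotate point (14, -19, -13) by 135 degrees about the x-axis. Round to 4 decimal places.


x' = 14
y' = -19*cos(135) - -13*sin(135) = 22.6274
z' = -19*sin(135) + -13*cos(135) = -4.2426

(14, 22.6274, -4.2426)


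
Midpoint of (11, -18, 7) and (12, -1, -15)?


Midpoint = ((11+12)/2, (-18+-1)/2, (7+-15)/2) = (11.5, -9.5, -4)

(11.5, -9.5, -4)


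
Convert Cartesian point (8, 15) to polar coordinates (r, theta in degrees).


r = sqrt(8^2 + 15^2) = 17
theta = atan2(15, 8) = 61.9275 degrees

r = 17, theta = 61.9275 degrees


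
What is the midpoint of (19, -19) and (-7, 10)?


Midpoint = ((19+-7)/2, (-19+10)/2) = (6, -4.5)

(6, -4.5)


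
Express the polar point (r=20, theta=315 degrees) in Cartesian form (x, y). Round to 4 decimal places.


x = 20 * cos(315) = 14.1421
y = 20 * sin(315) = -14.1421

(14.1421, -14.1421)


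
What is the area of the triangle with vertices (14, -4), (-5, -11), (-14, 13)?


Area = |x1(y2-y3) + x2(y3-y1) + x3(y1-y2)| / 2
= |14*(-11-13) + -5*(13--4) + -14*(-4--11)| / 2
= 259.5

259.5
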